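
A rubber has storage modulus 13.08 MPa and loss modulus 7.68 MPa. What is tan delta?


tan delta = E'' / E'
= 7.68 / 13.08
= 0.5872

tan delta = 0.5872


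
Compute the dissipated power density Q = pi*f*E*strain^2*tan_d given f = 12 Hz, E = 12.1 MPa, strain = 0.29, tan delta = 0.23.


Q = pi * f * E * strain^2 * tan_d
= pi * 12 * 12.1 * 0.29^2 * 0.23
= pi * 12 * 12.1 * 0.0841 * 0.23
= 8.8235

Q = 8.8235


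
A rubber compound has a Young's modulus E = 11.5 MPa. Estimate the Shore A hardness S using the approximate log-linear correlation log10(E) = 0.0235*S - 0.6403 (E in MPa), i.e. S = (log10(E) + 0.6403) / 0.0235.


log10(E) = 0.0235*S - 0.6403  =>  S = (log10(E) + 0.6403) / 0.0235
log10(11.5) = 1.060698
S = (1.060698 + 0.6403) / 0.0235 = 1.700998 / 0.0235
S = 72.4

Shore A = 72.4


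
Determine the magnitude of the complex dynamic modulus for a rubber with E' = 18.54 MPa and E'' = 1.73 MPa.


|E*| = sqrt(E'^2 + E''^2)
= sqrt(18.54^2 + 1.73^2)
= sqrt(343.7316 + 2.9929)
= 18.621 MPa

18.621 MPa


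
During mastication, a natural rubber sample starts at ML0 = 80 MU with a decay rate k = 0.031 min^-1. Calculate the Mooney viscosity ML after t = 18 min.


ML = ML0 * exp(-k * t)
ML = 80 * exp(-0.031 * 18)
ML = 80 * 0.5724
ML = 45.79 MU

45.79 MU


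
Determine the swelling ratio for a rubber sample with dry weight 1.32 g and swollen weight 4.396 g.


Q = W_swollen / W_dry
Q = 4.396 / 1.32
Q = 3.33

Q = 3.33


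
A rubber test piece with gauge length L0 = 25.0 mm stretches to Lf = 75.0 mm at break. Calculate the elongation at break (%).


Elongation = (Lf - L0) / L0 * 100
= (75.0 - 25.0) / 25.0 * 100
= 50.0 / 25.0 * 100
= 200.0%

200.0%


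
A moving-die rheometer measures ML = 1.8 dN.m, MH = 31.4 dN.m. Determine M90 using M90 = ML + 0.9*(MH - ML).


M90 = ML + 0.9 * (MH - ML)
M90 = 1.8 + 0.9 * (31.4 - 1.8)
M90 = 1.8 + 0.9 * 29.6
M90 = 28.44 dN.m

28.44 dN.m


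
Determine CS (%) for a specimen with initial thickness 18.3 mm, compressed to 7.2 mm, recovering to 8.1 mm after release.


CS = (t0 - recovered) / (t0 - ts) * 100
= (18.3 - 8.1) / (18.3 - 7.2) * 100
= 10.2 / 11.1 * 100
= 91.9%

91.9%


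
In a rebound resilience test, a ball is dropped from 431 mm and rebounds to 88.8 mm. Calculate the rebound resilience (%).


Resilience = h_rebound / h_drop * 100
= 88.8 / 431 * 100
= 20.6%

20.6%


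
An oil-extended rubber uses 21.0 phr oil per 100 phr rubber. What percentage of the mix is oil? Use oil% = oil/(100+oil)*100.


Oil % = oil / (100 + oil) * 100
= 21.0 / (100 + 21.0) * 100
= 21.0 / 121.0 * 100
= 17.36%

17.36%


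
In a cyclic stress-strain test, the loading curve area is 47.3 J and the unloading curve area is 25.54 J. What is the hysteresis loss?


Hysteresis loss = loading - unloading
= 47.3 - 25.54
= 21.76 J

21.76 J


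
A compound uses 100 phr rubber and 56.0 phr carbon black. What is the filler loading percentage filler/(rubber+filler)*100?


Filler % = filler / (rubber + filler) * 100
= 56.0 / (100 + 56.0) * 100
= 56.0 / 156.0 * 100
= 35.9%

35.9%


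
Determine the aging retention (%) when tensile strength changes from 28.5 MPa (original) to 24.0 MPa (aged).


Retention = aged / original * 100
= 24.0 / 28.5 * 100
= 84.2%

84.2%


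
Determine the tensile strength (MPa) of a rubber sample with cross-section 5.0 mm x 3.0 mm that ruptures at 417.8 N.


Area = width * thickness = 5.0 * 3.0 = 15.0 mm^2
TS = force / area = 417.8 / 15.0 = 27.85 MPa

27.85 MPa


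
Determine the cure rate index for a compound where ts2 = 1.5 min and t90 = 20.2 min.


CRI = 100 / (t90 - ts2)
= 100 / (20.2 - 1.5)
= 100 / 18.7
= 5.35 min^-1

5.35 min^-1


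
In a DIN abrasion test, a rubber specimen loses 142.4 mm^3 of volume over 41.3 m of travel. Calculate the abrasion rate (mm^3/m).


Rate = volume_loss / distance
= 142.4 / 41.3
= 3.448 mm^3/m

3.448 mm^3/m


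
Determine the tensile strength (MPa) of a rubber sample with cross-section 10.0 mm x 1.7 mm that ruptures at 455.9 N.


Area = width * thickness = 10.0 * 1.7 = 17.0 mm^2
TS = force / area = 455.9 / 17.0 = 26.82 MPa

26.82 MPa


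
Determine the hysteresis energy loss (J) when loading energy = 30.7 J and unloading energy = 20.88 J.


Hysteresis loss = loading - unloading
= 30.7 - 20.88
= 9.82 J

9.82 J


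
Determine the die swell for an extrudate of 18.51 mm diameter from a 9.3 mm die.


Die swell ratio = D_extrudate / D_die
= 18.51 / 9.3
= 1.99

Die swell = 1.99


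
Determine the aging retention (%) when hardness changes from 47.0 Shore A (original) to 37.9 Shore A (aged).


Retention = aged / original * 100
= 37.9 / 47.0 * 100
= 80.6%

80.6%


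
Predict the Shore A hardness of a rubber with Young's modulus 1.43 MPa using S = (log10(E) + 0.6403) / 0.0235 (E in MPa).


log10(E) = 0.0235*S - 0.6403  =>  S = (log10(E) + 0.6403) / 0.0235
log10(1.43) = 0.155336
S = (0.155336 + 0.6403) / 0.0235 = 0.795636 / 0.0235
S = 33.9

Shore A = 33.9


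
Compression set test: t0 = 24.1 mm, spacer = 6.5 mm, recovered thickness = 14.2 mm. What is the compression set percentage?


CS = (t0 - recovered) / (t0 - ts) * 100
= (24.1 - 14.2) / (24.1 - 6.5) * 100
= 9.9 / 17.6 * 100
= 56.2%

56.2%


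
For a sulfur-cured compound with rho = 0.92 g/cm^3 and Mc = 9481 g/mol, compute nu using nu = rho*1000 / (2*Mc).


nu = rho * 1000 / (2 * Mc)
nu = 0.92 * 1000 / (2 * 9481)
nu = 920.0 / 18962
nu = 0.0485 mol/L

0.0485 mol/L


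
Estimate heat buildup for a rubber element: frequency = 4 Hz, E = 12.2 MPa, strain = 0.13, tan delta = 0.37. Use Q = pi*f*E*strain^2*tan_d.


Q = pi * f * E * strain^2 * tan_d
= pi * 4 * 12.2 * 0.13^2 * 0.37
= pi * 4 * 12.2 * 0.0169 * 0.37
= 0.9586

Q = 0.9586


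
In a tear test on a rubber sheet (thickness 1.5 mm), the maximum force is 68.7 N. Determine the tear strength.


Tear strength = force / thickness
= 68.7 / 1.5
= 45.8 N/mm

45.8 N/mm


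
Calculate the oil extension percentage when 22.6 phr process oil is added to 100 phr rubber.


Oil % = oil / (100 + oil) * 100
= 22.6 / (100 + 22.6) * 100
= 22.6 / 122.6 * 100
= 18.43%

18.43%


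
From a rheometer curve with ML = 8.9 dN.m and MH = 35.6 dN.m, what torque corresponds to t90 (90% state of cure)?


M90 = ML + 0.9 * (MH - ML)
M90 = 8.9 + 0.9 * (35.6 - 8.9)
M90 = 8.9 + 0.9 * 26.7
M90 = 32.93 dN.m

32.93 dN.m


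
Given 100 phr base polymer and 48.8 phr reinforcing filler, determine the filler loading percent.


Filler % = filler / (rubber + filler) * 100
= 48.8 / (100 + 48.8) * 100
= 48.8 / 148.8 * 100
= 32.8%

32.8%


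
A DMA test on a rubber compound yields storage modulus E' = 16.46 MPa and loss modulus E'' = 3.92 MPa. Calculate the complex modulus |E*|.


|E*| = sqrt(E'^2 + E''^2)
= sqrt(16.46^2 + 3.92^2)
= sqrt(270.9316 + 15.3664)
= 16.92 MPa

16.92 MPa


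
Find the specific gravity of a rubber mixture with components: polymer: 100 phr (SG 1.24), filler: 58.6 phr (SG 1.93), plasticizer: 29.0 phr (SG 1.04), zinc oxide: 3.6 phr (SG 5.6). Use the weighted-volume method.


Sum of weights = 191.2
Volume contributions:
  polymer: 100/1.24 = 80.6452
  filler: 58.6/1.93 = 30.3627
  plasticizer: 29.0/1.04 = 27.8846
  zinc oxide: 3.6/5.6 = 0.6429
Sum of volumes = 139.5353
SG = 191.2 / 139.5353 = 1.37

SG = 1.37


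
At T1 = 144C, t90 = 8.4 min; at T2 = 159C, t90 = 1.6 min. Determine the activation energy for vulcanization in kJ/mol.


T1 = 417.15 K, T2 = 432.15 K
1/T1 - 1/T2 = 8.3208e-05
ln(t1/t2) = ln(8.4/1.6) = 1.6582
Ea = 8.314 * 1.6582 / 8.3208e-05 = 165687.5174 J/mol
Ea = 165.69 kJ/mol

165.69 kJ/mol


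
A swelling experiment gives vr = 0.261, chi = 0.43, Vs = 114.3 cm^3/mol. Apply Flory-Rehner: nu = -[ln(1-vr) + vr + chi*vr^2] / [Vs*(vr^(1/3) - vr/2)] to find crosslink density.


ln(1 - vr) = ln(1 - 0.261) = -0.3025
Numerator = -((-0.3025) + 0.261 + 0.43 * 0.261^2) = 0.0122
Denominator = 114.3 * (0.261^(1/3) - 0.261/2) = 58.1293
nu = 0.0122 / 58.1293 = 2.0928e-04 mol/cm^3

2.0928e-04 mol/cm^3


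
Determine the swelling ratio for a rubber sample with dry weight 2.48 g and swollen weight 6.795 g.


Q = W_swollen / W_dry
Q = 6.795 / 2.48
Q = 2.74

Q = 2.74


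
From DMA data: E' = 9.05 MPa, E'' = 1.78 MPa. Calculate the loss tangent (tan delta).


tan delta = E'' / E'
= 1.78 / 9.05
= 0.1967

tan delta = 0.1967


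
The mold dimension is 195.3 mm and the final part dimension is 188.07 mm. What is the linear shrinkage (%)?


Shrinkage = (mold - part) / mold * 100
= (195.3 - 188.07) / 195.3 * 100
= 7.23 / 195.3 * 100
= 3.7%

3.7%


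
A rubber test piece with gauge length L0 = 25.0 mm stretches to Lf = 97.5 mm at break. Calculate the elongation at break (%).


Elongation = (Lf - L0) / L0 * 100
= (97.5 - 25.0) / 25.0 * 100
= 72.5 / 25.0 * 100
= 290.0%

290.0%


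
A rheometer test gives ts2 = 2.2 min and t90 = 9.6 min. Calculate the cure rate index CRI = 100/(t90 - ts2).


CRI = 100 / (t90 - ts2)
= 100 / (9.6 - 2.2)
= 100 / 7.4
= 13.51 min^-1

13.51 min^-1


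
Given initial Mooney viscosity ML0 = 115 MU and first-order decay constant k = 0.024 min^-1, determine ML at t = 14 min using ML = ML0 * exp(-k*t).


ML = ML0 * exp(-k * t)
ML = 115 * exp(-0.024 * 14)
ML = 115 * 0.7146
ML = 82.18 MU

82.18 MU


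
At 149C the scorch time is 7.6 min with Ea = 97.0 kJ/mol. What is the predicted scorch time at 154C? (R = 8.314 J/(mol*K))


Convert temperatures: T1 = 149 + 273.15 = 422.15 K, T2 = 154 + 273.15 = 427.15 K
ts2_new = 7.6 * exp(97000 / 8.314 * (1/427.15 - 1/422.15))
1/T2 - 1/T1 = -2.7728e-05
ts2_new = 5.5 min

5.5 min


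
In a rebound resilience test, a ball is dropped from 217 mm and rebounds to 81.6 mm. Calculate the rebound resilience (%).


Resilience = h_rebound / h_drop * 100
= 81.6 / 217 * 100
= 37.6%

37.6%


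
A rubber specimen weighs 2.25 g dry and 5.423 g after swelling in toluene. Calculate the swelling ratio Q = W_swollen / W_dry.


Q = W_swollen / W_dry
Q = 5.423 / 2.25
Q = 2.41

Q = 2.41


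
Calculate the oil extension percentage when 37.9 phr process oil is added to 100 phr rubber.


Oil % = oil / (100 + oil) * 100
= 37.9 / (100 + 37.9) * 100
= 37.9 / 137.9 * 100
= 27.48%

27.48%


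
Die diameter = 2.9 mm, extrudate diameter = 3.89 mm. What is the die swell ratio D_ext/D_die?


Die swell ratio = D_extrudate / D_die
= 3.89 / 2.9
= 1.341

Die swell = 1.341


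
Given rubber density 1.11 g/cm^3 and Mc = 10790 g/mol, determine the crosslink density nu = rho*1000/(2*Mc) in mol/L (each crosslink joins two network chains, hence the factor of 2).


nu = rho * 1000 / (2 * Mc)
nu = 1.11 * 1000 / (2 * 10790)
nu = 1110.0 / 21580
nu = 0.0514 mol/L

0.0514 mol/L


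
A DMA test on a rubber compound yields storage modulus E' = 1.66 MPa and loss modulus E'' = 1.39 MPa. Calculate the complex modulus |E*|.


|E*| = sqrt(E'^2 + E''^2)
= sqrt(1.66^2 + 1.39^2)
= sqrt(2.7556 + 1.9321)
= 2.165 MPa

2.165 MPa


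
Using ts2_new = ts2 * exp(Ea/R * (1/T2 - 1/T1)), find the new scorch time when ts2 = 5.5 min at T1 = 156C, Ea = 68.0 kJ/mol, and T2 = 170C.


Convert temperatures: T1 = 156 + 273.15 = 429.15 K, T2 = 170 + 273.15 = 443.15 K
ts2_new = 5.5 * exp(68000 / 8.314 * (1/443.15 - 1/429.15))
1/T2 - 1/T1 = -7.3615e-05
ts2_new = 3.01 min

3.01 min


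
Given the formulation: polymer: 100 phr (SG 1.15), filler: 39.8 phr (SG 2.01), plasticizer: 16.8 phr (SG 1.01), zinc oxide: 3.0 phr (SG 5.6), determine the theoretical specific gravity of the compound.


Sum of weights = 159.6
Volume contributions:
  polymer: 100/1.15 = 86.9565
  filler: 39.8/2.01 = 19.8010
  plasticizer: 16.8/1.01 = 16.6337
  zinc oxide: 3.0/5.6 = 0.5357
Sum of volumes = 123.9269
SG = 159.6 / 123.9269 = 1.288

SG = 1.288


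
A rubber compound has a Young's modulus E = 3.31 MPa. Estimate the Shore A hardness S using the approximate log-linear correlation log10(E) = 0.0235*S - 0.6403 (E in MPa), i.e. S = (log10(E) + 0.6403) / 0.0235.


log10(E) = 0.0235*S - 0.6403  =>  S = (log10(E) + 0.6403) / 0.0235
log10(3.31) = 0.519828
S = (0.519828 + 0.6403) / 0.0235 = 1.160128 / 0.0235
S = 49.4

Shore A = 49.4


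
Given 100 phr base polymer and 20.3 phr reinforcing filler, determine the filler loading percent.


Filler % = filler / (rubber + filler) * 100
= 20.3 / (100 + 20.3) * 100
= 20.3 / 120.3 * 100
= 16.87%

16.87%


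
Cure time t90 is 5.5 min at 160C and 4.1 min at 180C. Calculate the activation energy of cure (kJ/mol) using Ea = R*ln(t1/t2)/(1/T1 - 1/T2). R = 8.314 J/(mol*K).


T1 = 433.15 K, T2 = 453.15 K
1/T1 - 1/T2 = 1.0189e-04
ln(t1/t2) = ln(5.5/4.1) = 0.2938
Ea = 8.314 * 0.2938 / 1.0189e-04 = 23969.2608 J/mol
Ea = 23.97 kJ/mol

23.97 kJ/mol


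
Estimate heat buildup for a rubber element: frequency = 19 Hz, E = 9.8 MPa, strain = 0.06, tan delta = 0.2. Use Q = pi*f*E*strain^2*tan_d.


Q = pi * f * E * strain^2 * tan_d
= pi * 19 * 9.8 * 0.06^2 * 0.2
= pi * 19 * 9.8 * 0.0036 * 0.2
= 0.4212

Q = 0.4212


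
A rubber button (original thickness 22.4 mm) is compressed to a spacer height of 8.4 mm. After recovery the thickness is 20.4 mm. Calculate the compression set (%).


CS = (t0 - recovered) / (t0 - ts) * 100
= (22.4 - 20.4) / (22.4 - 8.4) * 100
= 2.0 / 14.0 * 100
= 14.3%

14.3%


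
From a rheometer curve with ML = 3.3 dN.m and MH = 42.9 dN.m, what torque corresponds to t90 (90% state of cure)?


M90 = ML + 0.9 * (MH - ML)
M90 = 3.3 + 0.9 * (42.9 - 3.3)
M90 = 3.3 + 0.9 * 39.6
M90 = 38.94 dN.m

38.94 dN.m


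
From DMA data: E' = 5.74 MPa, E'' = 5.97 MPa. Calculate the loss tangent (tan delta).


tan delta = E'' / E'
= 5.97 / 5.74
= 1.0401

tan delta = 1.0401


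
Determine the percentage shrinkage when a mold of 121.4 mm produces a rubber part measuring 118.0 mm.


Shrinkage = (mold - part) / mold * 100
= (121.4 - 118.0) / 121.4 * 100
= 3.4 / 121.4 * 100
= 2.8%

2.8%


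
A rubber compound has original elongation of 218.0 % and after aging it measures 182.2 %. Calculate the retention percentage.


Retention = aged / original * 100
= 182.2 / 218.0 * 100
= 83.6%

83.6%


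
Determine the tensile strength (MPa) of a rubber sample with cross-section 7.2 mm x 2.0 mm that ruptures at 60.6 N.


Area = width * thickness = 7.2 * 2.0 = 14.4 mm^2
TS = force / area = 60.6 / 14.4 = 4.21 MPa

4.21 MPa


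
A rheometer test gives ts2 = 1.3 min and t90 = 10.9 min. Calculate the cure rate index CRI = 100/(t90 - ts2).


CRI = 100 / (t90 - ts2)
= 100 / (10.9 - 1.3)
= 100 / 9.6
= 10.42 min^-1

10.42 min^-1


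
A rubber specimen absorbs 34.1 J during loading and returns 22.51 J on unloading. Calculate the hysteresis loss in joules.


Hysteresis loss = loading - unloading
= 34.1 - 22.51
= 11.59 J

11.59 J


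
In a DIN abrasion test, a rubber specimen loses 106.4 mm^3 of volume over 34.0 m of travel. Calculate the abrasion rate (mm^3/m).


Rate = volume_loss / distance
= 106.4 / 34.0
= 3.129 mm^3/m

3.129 mm^3/m


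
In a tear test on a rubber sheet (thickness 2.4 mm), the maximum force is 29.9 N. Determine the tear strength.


Tear strength = force / thickness
= 29.9 / 2.4
= 12.46 N/mm

12.46 N/mm


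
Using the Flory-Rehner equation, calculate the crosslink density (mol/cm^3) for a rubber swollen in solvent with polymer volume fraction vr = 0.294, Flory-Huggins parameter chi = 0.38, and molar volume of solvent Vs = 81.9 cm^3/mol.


ln(1 - vr) = ln(1 - 0.294) = -0.3481
Numerator = -((-0.3481) + 0.294 + 0.38 * 0.294^2) = 0.0213
Denominator = 81.9 * (0.294^(1/3) - 0.294/2) = 42.4193
nu = 0.0213 / 42.4193 = 5.0200e-04 mol/cm^3

5.0200e-04 mol/cm^3


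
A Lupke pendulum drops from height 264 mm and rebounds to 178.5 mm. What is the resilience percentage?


Resilience = h_rebound / h_drop * 100
= 178.5 / 264 * 100
= 67.6%

67.6%


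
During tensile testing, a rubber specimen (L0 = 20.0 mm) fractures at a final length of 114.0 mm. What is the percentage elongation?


Elongation = (Lf - L0) / L0 * 100
= (114.0 - 20.0) / 20.0 * 100
= 94.0 / 20.0 * 100
= 470.0%

470.0%


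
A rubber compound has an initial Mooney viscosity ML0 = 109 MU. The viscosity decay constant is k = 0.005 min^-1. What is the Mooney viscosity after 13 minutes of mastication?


ML = ML0 * exp(-k * t)
ML = 109 * exp(-0.005 * 13)
ML = 109 * 0.9371
ML = 102.14 MU

102.14 MU


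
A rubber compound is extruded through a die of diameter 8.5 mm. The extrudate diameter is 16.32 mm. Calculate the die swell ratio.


Die swell ratio = D_extrudate / D_die
= 16.32 / 8.5
= 1.92

Die swell = 1.92


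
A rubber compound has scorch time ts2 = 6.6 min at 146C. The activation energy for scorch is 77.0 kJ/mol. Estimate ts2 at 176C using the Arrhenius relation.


Convert temperatures: T1 = 146 + 273.15 = 419.15 K, T2 = 176 + 273.15 = 449.15 K
ts2_new = 6.6 * exp(77000 / 8.314 * (1/449.15 - 1/419.15))
1/T2 - 1/T1 = -1.5935e-04
ts2_new = 1.51 min

1.51 min


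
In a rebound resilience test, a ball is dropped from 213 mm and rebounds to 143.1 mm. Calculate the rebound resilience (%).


Resilience = h_rebound / h_drop * 100
= 143.1 / 213 * 100
= 67.2%

67.2%


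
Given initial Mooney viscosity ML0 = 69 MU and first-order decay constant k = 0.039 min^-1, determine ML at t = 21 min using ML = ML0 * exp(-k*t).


ML = ML0 * exp(-k * t)
ML = 69 * exp(-0.039 * 21)
ML = 69 * 0.4409
ML = 30.42 MU

30.42 MU


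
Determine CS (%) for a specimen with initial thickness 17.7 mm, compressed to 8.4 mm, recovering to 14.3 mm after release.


CS = (t0 - recovered) / (t0 - ts) * 100
= (17.7 - 14.3) / (17.7 - 8.4) * 100
= 3.4 / 9.3 * 100
= 36.6%

36.6%


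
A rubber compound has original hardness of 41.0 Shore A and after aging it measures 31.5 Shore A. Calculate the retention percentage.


Retention = aged / original * 100
= 31.5 / 41.0 * 100
= 76.8%

76.8%


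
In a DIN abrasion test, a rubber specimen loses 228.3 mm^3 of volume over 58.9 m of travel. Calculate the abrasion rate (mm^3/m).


Rate = volume_loss / distance
= 228.3 / 58.9
= 3.876 mm^3/m

3.876 mm^3/m


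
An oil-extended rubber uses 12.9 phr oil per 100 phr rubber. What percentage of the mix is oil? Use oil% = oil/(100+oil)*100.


Oil % = oil / (100 + oil) * 100
= 12.9 / (100 + 12.9) * 100
= 12.9 / 112.9 * 100
= 11.43%

11.43%


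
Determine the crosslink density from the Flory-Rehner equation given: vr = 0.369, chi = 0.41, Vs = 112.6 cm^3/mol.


ln(1 - vr) = ln(1 - 0.369) = -0.4604
Numerator = -((-0.4604) + 0.369 + 0.41 * 0.369^2) = 0.0356
Denominator = 112.6 * (0.369^(1/3) - 0.369/2) = 59.9886
nu = 0.0356 / 59.9886 = 5.9384e-04 mol/cm^3

5.9384e-04 mol/cm^3


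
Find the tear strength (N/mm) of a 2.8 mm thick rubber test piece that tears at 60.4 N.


Tear strength = force / thickness
= 60.4 / 2.8
= 21.57 N/mm

21.57 N/mm


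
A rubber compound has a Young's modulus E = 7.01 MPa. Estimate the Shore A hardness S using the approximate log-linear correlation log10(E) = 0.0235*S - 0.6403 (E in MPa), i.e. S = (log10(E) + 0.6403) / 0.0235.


log10(E) = 0.0235*S - 0.6403  =>  S = (log10(E) + 0.6403) / 0.0235
log10(7.01) = 0.845718
S = (0.845718 + 0.6403) / 0.0235 = 1.486018 / 0.0235
S = 63.2

Shore A = 63.2


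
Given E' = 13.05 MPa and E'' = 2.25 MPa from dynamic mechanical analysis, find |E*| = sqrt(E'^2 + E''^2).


|E*| = sqrt(E'^2 + E''^2)
= sqrt(13.05^2 + 2.25^2)
= sqrt(170.3025 + 5.0625)
= 13.243 MPa

13.243 MPa


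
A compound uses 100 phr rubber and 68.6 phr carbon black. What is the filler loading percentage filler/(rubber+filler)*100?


Filler % = filler / (rubber + filler) * 100
= 68.6 / (100 + 68.6) * 100
= 68.6 / 168.6 * 100
= 40.69%

40.69%


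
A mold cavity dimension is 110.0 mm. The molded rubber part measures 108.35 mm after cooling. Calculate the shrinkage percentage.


Shrinkage = (mold - part) / mold * 100
= (110.0 - 108.35) / 110.0 * 100
= 1.65 / 110.0 * 100
= 1.5%

1.5%


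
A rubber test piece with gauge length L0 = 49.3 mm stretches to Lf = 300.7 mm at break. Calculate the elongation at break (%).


Elongation = (Lf - L0) / L0 * 100
= (300.7 - 49.3) / 49.3 * 100
= 251.4 / 49.3 * 100
= 509.9%

509.9%


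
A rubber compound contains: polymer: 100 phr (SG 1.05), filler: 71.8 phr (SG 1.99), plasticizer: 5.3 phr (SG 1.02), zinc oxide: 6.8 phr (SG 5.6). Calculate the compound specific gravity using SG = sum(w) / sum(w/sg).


Sum of weights = 183.9
Volume contributions:
  polymer: 100/1.05 = 95.2381
  filler: 71.8/1.99 = 36.0804
  plasticizer: 5.3/1.02 = 5.1961
  zinc oxide: 6.8/5.6 = 1.2143
Sum of volumes = 137.7289
SG = 183.9 / 137.7289 = 1.335

SG = 1.335


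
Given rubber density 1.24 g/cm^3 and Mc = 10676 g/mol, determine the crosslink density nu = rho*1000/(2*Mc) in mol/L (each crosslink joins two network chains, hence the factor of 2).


nu = rho * 1000 / (2 * Mc)
nu = 1.24 * 1000 / (2 * 10676)
nu = 1240.0 / 21352
nu = 0.0581 mol/L

0.0581 mol/L


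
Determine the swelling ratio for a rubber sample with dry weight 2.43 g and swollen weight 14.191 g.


Q = W_swollen / W_dry
Q = 14.191 / 2.43
Q = 5.84

Q = 5.84


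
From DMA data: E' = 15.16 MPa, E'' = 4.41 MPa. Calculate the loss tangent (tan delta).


tan delta = E'' / E'
= 4.41 / 15.16
= 0.2909

tan delta = 0.2909


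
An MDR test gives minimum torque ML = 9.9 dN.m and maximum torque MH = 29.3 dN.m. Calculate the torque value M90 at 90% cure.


M90 = ML + 0.9 * (MH - ML)
M90 = 9.9 + 0.9 * (29.3 - 9.9)
M90 = 9.9 + 0.9 * 19.4
M90 = 27.36 dN.m

27.36 dN.m


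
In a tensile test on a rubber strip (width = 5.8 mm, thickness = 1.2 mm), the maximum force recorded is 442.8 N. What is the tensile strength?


Area = width * thickness = 5.8 * 1.2 = 6.96 mm^2
TS = force / area = 442.8 / 6.96 = 63.62 MPa

63.62 MPa


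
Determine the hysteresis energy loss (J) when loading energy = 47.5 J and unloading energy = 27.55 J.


Hysteresis loss = loading - unloading
= 47.5 - 27.55
= 19.95 J

19.95 J


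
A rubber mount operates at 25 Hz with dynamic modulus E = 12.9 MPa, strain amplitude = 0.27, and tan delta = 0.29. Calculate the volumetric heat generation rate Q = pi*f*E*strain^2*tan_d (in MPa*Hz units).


Q = pi * f * E * strain^2 * tan_d
= pi * 25 * 12.9 * 0.27^2 * 0.29
= pi * 25 * 12.9 * 0.0729 * 0.29
= 21.4193

Q = 21.4193


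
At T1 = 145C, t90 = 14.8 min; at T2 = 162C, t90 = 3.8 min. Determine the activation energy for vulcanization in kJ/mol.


T1 = 418.15 K, T2 = 435.15 K
1/T1 - 1/T2 = 9.3428e-05
ln(t1/t2) = ln(14.8/3.8) = 1.3596
Ea = 8.314 * 1.3596 / 9.3428e-05 = 120990.6152 J/mol
Ea = 120.99 kJ/mol

120.99 kJ/mol


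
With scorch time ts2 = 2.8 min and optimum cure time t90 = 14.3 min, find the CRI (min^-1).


CRI = 100 / (t90 - ts2)
= 100 / (14.3 - 2.8)
= 100 / 11.5
= 8.7 min^-1

8.7 min^-1


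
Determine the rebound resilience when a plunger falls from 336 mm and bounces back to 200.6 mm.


Resilience = h_rebound / h_drop * 100
= 200.6 / 336 * 100
= 59.7%

59.7%


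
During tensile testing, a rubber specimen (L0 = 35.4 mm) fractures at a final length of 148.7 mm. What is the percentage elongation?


Elongation = (Lf - L0) / L0 * 100
= (148.7 - 35.4) / 35.4 * 100
= 113.3 / 35.4 * 100
= 320.1%

320.1%


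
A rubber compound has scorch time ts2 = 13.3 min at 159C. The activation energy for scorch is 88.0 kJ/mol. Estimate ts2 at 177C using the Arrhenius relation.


Convert temperatures: T1 = 159 + 273.15 = 432.15 K, T2 = 177 + 273.15 = 450.15 K
ts2_new = 13.3 * exp(88000 / 8.314 * (1/450.15 - 1/432.15))
1/T2 - 1/T1 = -9.2530e-05
ts2_new = 4.99 min

4.99 min


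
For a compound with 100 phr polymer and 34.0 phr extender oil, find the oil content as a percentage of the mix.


Oil % = oil / (100 + oil) * 100
= 34.0 / (100 + 34.0) * 100
= 34.0 / 134.0 * 100
= 25.37%

25.37%


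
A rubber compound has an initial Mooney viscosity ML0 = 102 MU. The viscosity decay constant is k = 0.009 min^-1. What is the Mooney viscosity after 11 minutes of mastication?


ML = ML0 * exp(-k * t)
ML = 102 * exp(-0.009 * 11)
ML = 102 * 0.9057
ML = 92.39 MU

92.39 MU


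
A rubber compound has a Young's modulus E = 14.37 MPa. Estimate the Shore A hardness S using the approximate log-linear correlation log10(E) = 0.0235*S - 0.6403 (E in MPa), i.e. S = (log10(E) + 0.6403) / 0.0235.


log10(E) = 0.0235*S - 0.6403  =>  S = (log10(E) + 0.6403) / 0.0235
log10(14.37) = 1.157457
S = (1.157457 + 0.6403) / 0.0235 = 1.797757 / 0.0235
S = 76.5

Shore A = 76.5


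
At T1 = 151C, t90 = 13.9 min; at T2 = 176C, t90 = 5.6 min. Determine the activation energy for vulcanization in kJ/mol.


T1 = 424.15 K, T2 = 449.15 K
1/T1 - 1/T2 = 1.3123e-04
ln(t1/t2) = ln(13.9/5.6) = 0.9091
Ea = 8.314 * 0.9091 / 1.3123e-04 = 57597.4386 J/mol
Ea = 57.6 kJ/mol

57.6 kJ/mol


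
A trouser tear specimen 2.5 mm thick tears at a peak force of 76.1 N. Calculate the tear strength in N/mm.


Tear strength = force / thickness
= 76.1 / 2.5
= 30.44 N/mm

30.44 N/mm


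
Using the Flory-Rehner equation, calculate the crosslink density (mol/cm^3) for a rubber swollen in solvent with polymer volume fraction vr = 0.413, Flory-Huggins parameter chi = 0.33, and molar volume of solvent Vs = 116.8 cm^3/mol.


ln(1 - vr) = ln(1 - 0.413) = -0.5327
Numerator = -((-0.5327) + 0.413 + 0.33 * 0.413^2) = 0.0634
Denominator = 116.8 * (0.413^(1/3) - 0.413/2) = 62.8622
nu = 0.0634 / 62.8622 = 0.0010 mol/cm^3

0.0010 mol/cm^3


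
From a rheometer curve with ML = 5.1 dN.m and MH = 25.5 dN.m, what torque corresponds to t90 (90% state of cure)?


M90 = ML + 0.9 * (MH - ML)
M90 = 5.1 + 0.9 * (25.5 - 5.1)
M90 = 5.1 + 0.9 * 20.4
M90 = 23.46 dN.m

23.46 dN.m


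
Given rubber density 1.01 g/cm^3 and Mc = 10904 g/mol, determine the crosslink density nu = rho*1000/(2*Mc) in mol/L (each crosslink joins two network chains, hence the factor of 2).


nu = rho * 1000 / (2 * Mc)
nu = 1.01 * 1000 / (2 * 10904)
nu = 1010.0 / 21808
nu = 0.0463 mol/L

0.0463 mol/L


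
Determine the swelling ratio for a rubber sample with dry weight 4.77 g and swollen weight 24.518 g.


Q = W_swollen / W_dry
Q = 24.518 / 4.77
Q = 5.14

Q = 5.14


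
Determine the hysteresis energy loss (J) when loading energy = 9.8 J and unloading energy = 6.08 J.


Hysteresis loss = loading - unloading
= 9.8 - 6.08
= 3.72 J

3.72 J


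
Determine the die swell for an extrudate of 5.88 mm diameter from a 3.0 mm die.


Die swell ratio = D_extrudate / D_die
= 5.88 / 3.0
= 1.96

Die swell = 1.96


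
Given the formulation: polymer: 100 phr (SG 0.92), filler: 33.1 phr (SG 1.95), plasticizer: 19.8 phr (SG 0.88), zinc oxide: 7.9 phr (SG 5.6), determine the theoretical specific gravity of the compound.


Sum of weights = 160.8
Volume contributions:
  polymer: 100/0.92 = 108.6957
  filler: 33.1/1.95 = 16.9744
  plasticizer: 19.8/0.88 = 22.5000
  zinc oxide: 7.9/5.6 = 1.4107
Sum of volumes = 149.5807
SG = 160.8 / 149.5807 = 1.075

SG = 1.075


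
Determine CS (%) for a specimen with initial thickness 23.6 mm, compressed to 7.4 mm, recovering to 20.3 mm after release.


CS = (t0 - recovered) / (t0 - ts) * 100
= (23.6 - 20.3) / (23.6 - 7.4) * 100
= 3.3 / 16.2 * 100
= 20.4%

20.4%


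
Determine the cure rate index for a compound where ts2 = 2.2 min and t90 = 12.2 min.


CRI = 100 / (t90 - ts2)
= 100 / (12.2 - 2.2)
= 100 / 10.0
= 10.0 min^-1

10.0 min^-1


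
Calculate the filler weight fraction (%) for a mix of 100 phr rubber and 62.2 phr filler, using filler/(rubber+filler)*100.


Filler % = filler / (rubber + filler) * 100
= 62.2 / (100 + 62.2) * 100
= 62.2 / 162.2 * 100
= 38.35%

38.35%


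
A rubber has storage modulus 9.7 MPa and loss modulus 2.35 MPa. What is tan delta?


tan delta = E'' / E'
= 2.35 / 9.7
= 0.2423

tan delta = 0.2423


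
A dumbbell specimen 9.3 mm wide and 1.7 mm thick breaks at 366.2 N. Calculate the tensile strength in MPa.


Area = width * thickness = 9.3 * 1.7 = 15.81 mm^2
TS = force / area = 366.2 / 15.81 = 23.16 MPa

23.16 MPa


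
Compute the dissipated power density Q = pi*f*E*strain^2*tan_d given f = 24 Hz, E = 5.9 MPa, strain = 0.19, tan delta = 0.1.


Q = pi * f * E * strain^2 * tan_d
= pi * 24 * 5.9 * 0.19^2 * 0.1
= pi * 24 * 5.9 * 0.0361 * 0.1
= 1.6059

Q = 1.6059


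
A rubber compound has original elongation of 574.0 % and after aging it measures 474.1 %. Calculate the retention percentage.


Retention = aged / original * 100
= 474.1 / 574.0 * 100
= 82.6%

82.6%


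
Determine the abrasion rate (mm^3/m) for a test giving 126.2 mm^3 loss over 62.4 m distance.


Rate = volume_loss / distance
= 126.2 / 62.4
= 2.022 mm^3/m

2.022 mm^3/m


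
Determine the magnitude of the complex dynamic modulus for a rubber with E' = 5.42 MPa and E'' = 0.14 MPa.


|E*| = sqrt(E'^2 + E''^2)
= sqrt(5.42^2 + 0.14^2)
= sqrt(29.3764 + 0.0196)
= 5.422 MPa

5.422 MPa


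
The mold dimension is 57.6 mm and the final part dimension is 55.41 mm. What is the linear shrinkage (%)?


Shrinkage = (mold - part) / mold * 100
= (57.6 - 55.41) / 57.6 * 100
= 2.19 / 57.6 * 100
= 3.8%

3.8%


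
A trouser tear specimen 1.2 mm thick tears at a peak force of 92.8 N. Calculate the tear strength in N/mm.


Tear strength = force / thickness
= 92.8 / 1.2
= 77.33 N/mm

77.33 N/mm


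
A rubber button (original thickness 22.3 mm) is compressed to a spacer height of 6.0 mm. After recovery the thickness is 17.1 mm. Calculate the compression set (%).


CS = (t0 - recovered) / (t0 - ts) * 100
= (22.3 - 17.1) / (22.3 - 6.0) * 100
= 5.2 / 16.3 * 100
= 31.9%

31.9%


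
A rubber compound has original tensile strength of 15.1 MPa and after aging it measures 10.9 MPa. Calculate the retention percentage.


Retention = aged / original * 100
= 10.9 / 15.1 * 100
= 72.2%

72.2%


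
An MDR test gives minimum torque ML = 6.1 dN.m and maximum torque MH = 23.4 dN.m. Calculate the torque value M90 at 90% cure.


M90 = ML + 0.9 * (MH - ML)
M90 = 6.1 + 0.9 * (23.4 - 6.1)
M90 = 6.1 + 0.9 * 17.3
M90 = 21.67 dN.m

21.67 dN.m


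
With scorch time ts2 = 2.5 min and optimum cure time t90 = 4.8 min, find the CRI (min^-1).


CRI = 100 / (t90 - ts2)
= 100 / (4.8 - 2.5)
= 100 / 2.3
= 43.48 min^-1

43.48 min^-1


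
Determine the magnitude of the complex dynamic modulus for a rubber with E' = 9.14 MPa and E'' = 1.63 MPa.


|E*| = sqrt(E'^2 + E''^2)
= sqrt(9.14^2 + 1.63^2)
= sqrt(83.5396 + 2.6569)
= 9.284 MPa

9.284 MPa


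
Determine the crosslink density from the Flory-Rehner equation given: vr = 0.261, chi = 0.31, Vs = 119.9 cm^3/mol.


ln(1 - vr) = ln(1 - 0.261) = -0.3025
Numerator = -((-0.3025) + 0.261 + 0.31 * 0.261^2) = 0.0203
Denominator = 119.9 * (0.261^(1/3) - 0.261/2) = 60.9773
nu = 0.0203 / 60.9773 = 3.3356e-04 mol/cm^3

3.3356e-04 mol/cm^3


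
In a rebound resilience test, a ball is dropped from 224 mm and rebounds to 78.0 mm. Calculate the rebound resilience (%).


Resilience = h_rebound / h_drop * 100
= 78.0 / 224 * 100
= 34.8%

34.8%


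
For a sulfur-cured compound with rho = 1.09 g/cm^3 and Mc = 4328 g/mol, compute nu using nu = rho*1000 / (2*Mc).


nu = rho * 1000 / (2 * Mc)
nu = 1.09 * 1000 / (2 * 4328)
nu = 1090.0 / 8656
nu = 0.1259 mol/L

0.1259 mol/L


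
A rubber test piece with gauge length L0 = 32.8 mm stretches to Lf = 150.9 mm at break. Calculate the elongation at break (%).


Elongation = (Lf - L0) / L0 * 100
= (150.9 - 32.8) / 32.8 * 100
= 118.1 / 32.8 * 100
= 360.1%

360.1%


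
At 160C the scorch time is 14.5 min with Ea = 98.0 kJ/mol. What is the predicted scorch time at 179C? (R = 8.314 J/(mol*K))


Convert temperatures: T1 = 160 + 273.15 = 433.15 K, T2 = 179 + 273.15 = 452.15 K
ts2_new = 14.5 * exp(98000 / 8.314 * (1/452.15 - 1/433.15))
1/T2 - 1/T1 = -9.7014e-05
ts2_new = 4.62 min

4.62 min


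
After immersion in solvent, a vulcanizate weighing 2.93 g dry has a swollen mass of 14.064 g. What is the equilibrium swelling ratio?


Q = W_swollen / W_dry
Q = 14.064 / 2.93
Q = 4.8

Q = 4.8


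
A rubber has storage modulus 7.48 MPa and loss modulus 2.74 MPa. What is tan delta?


tan delta = E'' / E'
= 2.74 / 7.48
= 0.3663

tan delta = 0.3663


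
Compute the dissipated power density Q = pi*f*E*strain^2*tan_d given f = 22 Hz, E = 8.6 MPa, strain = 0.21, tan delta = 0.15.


Q = pi * f * E * strain^2 * tan_d
= pi * 22 * 8.6 * 0.21^2 * 0.15
= pi * 22 * 8.6 * 0.0441 * 0.15
= 3.9319

Q = 3.9319


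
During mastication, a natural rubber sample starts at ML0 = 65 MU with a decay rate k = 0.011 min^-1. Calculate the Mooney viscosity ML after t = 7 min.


ML = ML0 * exp(-k * t)
ML = 65 * exp(-0.011 * 7)
ML = 65 * 0.9259
ML = 60.18 MU

60.18 MU


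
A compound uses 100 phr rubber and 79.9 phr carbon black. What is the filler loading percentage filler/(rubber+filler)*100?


Filler % = filler / (rubber + filler) * 100
= 79.9 / (100 + 79.9) * 100
= 79.9 / 179.9 * 100
= 44.41%

44.41%


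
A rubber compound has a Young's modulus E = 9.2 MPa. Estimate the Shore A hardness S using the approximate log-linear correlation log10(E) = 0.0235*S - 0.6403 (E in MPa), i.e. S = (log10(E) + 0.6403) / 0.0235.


log10(E) = 0.0235*S - 0.6403  =>  S = (log10(E) + 0.6403) / 0.0235
log10(9.2) = 0.963788
S = (0.963788 + 0.6403) / 0.0235 = 1.604088 / 0.0235
S = 68.3

Shore A = 68.3


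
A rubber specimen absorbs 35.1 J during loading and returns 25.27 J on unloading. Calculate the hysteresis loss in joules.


Hysteresis loss = loading - unloading
= 35.1 - 25.27
= 9.83 J

9.83 J


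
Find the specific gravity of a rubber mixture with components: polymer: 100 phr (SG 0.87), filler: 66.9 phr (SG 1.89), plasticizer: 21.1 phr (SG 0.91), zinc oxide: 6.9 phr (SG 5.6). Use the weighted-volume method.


Sum of weights = 194.9
Volume contributions:
  polymer: 100/0.87 = 114.9425
  filler: 66.9/1.89 = 35.3968
  plasticizer: 21.1/0.91 = 23.1868
  zinc oxide: 6.9/5.6 = 1.2321
Sum of volumes = 174.7583
SG = 194.9 / 174.7583 = 1.115

SG = 1.115


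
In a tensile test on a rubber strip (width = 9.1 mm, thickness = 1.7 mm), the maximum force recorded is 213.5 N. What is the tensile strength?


Area = width * thickness = 9.1 * 1.7 = 15.47 mm^2
TS = force / area = 213.5 / 15.47 = 13.8 MPa

13.8 MPa


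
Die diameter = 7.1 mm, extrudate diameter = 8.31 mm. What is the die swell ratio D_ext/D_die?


Die swell ratio = D_extrudate / D_die
= 8.31 / 7.1
= 1.17

Die swell = 1.17


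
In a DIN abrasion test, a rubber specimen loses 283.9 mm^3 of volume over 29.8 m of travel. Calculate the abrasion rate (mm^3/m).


Rate = volume_loss / distance
= 283.9 / 29.8
= 9.527 mm^3/m

9.527 mm^3/m


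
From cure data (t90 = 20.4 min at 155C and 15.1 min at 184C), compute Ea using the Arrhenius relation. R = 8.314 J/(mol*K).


T1 = 428.15 K, T2 = 457.15 K
1/T1 - 1/T2 = 1.4816e-04
ln(t1/t2) = ln(20.4/15.1) = 0.3008
Ea = 8.314 * 0.3008 / 1.4816e-04 = 16881.1684 J/mol
Ea = 16.88 kJ/mol

16.88 kJ/mol


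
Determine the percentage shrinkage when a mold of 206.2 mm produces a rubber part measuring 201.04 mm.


Shrinkage = (mold - part) / mold * 100
= (206.2 - 201.04) / 206.2 * 100
= 5.16 / 206.2 * 100
= 2.5%

2.5%


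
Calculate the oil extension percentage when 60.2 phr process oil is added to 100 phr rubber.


Oil % = oil / (100 + oil) * 100
= 60.2 / (100 + 60.2) * 100
= 60.2 / 160.2 * 100
= 37.58%

37.58%


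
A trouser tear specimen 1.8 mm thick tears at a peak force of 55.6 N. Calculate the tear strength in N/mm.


Tear strength = force / thickness
= 55.6 / 1.8
= 30.89 N/mm

30.89 N/mm


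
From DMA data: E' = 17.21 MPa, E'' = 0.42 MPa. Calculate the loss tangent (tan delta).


tan delta = E'' / E'
= 0.42 / 17.21
= 0.0244

tan delta = 0.0244


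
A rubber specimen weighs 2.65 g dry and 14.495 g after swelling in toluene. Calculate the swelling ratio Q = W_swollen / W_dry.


Q = W_swollen / W_dry
Q = 14.495 / 2.65
Q = 5.47

Q = 5.47


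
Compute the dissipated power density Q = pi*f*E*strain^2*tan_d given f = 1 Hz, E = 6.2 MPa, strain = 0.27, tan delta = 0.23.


Q = pi * f * E * strain^2 * tan_d
= pi * 1 * 6.2 * 0.27^2 * 0.23
= pi * 1 * 6.2 * 0.0729 * 0.23
= 0.3266

Q = 0.3266


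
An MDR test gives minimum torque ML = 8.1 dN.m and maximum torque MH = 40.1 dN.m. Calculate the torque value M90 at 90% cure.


M90 = ML + 0.9 * (MH - ML)
M90 = 8.1 + 0.9 * (40.1 - 8.1)
M90 = 8.1 + 0.9 * 32.0
M90 = 36.9 dN.m

36.9 dN.m


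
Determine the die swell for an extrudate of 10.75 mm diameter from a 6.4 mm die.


Die swell ratio = D_extrudate / D_die
= 10.75 / 6.4
= 1.68

Die swell = 1.68


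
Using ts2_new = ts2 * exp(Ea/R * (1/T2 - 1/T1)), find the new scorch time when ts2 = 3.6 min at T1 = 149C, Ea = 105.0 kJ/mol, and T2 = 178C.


Convert temperatures: T1 = 149 + 273.15 = 422.15 K, T2 = 178 + 273.15 = 451.15 K
ts2_new = 3.6 * exp(105000 / 8.314 * (1/451.15 - 1/422.15))
1/T2 - 1/T1 = -1.5227e-04
ts2_new = 0.53 min

0.53 min


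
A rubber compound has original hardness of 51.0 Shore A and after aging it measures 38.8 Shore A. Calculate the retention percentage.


Retention = aged / original * 100
= 38.8 / 51.0 * 100
= 76.1%

76.1%


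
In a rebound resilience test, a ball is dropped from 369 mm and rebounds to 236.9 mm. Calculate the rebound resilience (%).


Resilience = h_rebound / h_drop * 100
= 236.9 / 369 * 100
= 64.2%

64.2%


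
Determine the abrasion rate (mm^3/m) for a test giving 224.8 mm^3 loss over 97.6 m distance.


Rate = volume_loss / distance
= 224.8 / 97.6
= 2.303 mm^3/m

2.303 mm^3/m


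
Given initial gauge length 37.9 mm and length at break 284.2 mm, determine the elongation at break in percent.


Elongation = (Lf - L0) / L0 * 100
= (284.2 - 37.9) / 37.9 * 100
= 246.3 / 37.9 * 100
= 649.9%

649.9%


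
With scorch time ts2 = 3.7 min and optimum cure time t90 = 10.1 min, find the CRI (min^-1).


CRI = 100 / (t90 - ts2)
= 100 / (10.1 - 3.7)
= 100 / 6.4
= 15.63 min^-1

15.63 min^-1


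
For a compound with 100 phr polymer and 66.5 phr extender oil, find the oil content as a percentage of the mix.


Oil % = oil / (100 + oil) * 100
= 66.5 / (100 + 66.5) * 100
= 66.5 / 166.5 * 100
= 39.94%

39.94%


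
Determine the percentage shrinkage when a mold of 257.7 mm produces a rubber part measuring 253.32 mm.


Shrinkage = (mold - part) / mold * 100
= (257.7 - 253.32) / 257.7 * 100
= 4.38 / 257.7 * 100
= 1.7%

1.7%


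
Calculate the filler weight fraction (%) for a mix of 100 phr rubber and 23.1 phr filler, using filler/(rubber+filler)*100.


Filler % = filler / (rubber + filler) * 100
= 23.1 / (100 + 23.1) * 100
= 23.1 / 123.1 * 100
= 18.77%

18.77%


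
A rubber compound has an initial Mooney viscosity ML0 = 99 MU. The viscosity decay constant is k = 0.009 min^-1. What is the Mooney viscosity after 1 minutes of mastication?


ML = ML0 * exp(-k * t)
ML = 99 * exp(-0.009 * 1)
ML = 99 * 0.9910
ML = 98.11 MU

98.11 MU


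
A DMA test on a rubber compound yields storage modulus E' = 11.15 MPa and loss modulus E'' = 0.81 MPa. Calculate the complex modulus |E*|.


|E*| = sqrt(E'^2 + E''^2)
= sqrt(11.15^2 + 0.81^2)
= sqrt(124.3225 + 0.6561)
= 11.179 MPa

11.179 MPa


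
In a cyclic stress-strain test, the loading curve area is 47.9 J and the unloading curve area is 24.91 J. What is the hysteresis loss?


Hysteresis loss = loading - unloading
= 47.9 - 24.91
= 22.99 J

22.99 J


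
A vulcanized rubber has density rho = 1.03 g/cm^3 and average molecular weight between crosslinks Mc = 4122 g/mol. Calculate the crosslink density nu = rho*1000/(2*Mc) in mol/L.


nu = rho * 1000 / (2 * Mc)
nu = 1.03 * 1000 / (2 * 4122)
nu = 1030.0 / 8244
nu = 0.1249 mol/L

0.1249 mol/L


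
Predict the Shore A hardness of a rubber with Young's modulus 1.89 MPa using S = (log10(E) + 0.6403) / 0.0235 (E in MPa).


log10(E) = 0.0235*S - 0.6403  =>  S = (log10(E) + 0.6403) / 0.0235
log10(1.89) = 0.276462
S = (0.276462 + 0.6403) / 0.0235 = 0.916762 / 0.0235
S = 39.0

Shore A = 39.0
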